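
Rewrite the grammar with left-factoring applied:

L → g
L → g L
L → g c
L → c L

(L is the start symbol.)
Left-factoring transforms A → αβ₁ | αβ₂ into A → αA' and A' → β₁ | β₂
(α is the longest common prefix among the alternatives). Repeat until
no nonterminal has two alternatives with a common prefix.

Round 1: L has alternatives sharing prefix 'g'. Introduce L': L → g L'
  Add: L' → ε
  Add: L' → L
  Add: L' → c

No remaining common prefixes — done.

Resulting grammar:
L → g L'
L' → ε
L' → L
L' → c
L → c L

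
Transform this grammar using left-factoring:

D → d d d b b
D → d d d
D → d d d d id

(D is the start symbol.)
Left-factoring transforms A → αβ₁ | αβ₂ into A → αA' and A' → β₁ | β₂
(α is the longest common prefix among the alternatives). Repeat until
no nonterminal has two alternatives with a common prefix.

Round 1: D has alternatives sharing prefix 'd d d'. Introduce D': D → d d d D'
  Add: D' → b b
  Add: D' → ε
  Add: D' → d id

No remaining common prefixes — done.

Resulting grammar:
D → d d d D'
D' → b b
D' → ε
D' → d id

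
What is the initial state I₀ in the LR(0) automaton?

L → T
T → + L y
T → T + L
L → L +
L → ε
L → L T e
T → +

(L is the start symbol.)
First, augment the grammar with L' → L
I₀ = CLOSURE({ [L' → . L] }):
  [L' → . L] has the dot before L: add [L → . T], [L → . L +], [L → .], [L → . L T e]
  [L → . T] has the dot before T: add [T → . + L y], [T → . T + L], [T → . +]
No further items can be added.

I₀ = { [L → . L +], [L → . L T e], [L → . T], [L → .], [L' → . L], [T → . + L y], [T → . +], [T → . T + L] }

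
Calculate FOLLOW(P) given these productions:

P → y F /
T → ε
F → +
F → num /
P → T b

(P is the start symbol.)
{ $ }

To compute FOLLOW(P), find every occurrence of P on a right-hand side N → α P β: add FIRST(β) \ {ε}, and if β is empty or nullable also add FOLLOW(N). Iterate to a fixed point.

P is the start symbol, so $ ∈ FOLLOW(P).
P does not occur on any right-hand side.

Taking the union: FOLLOW(P) = { $ }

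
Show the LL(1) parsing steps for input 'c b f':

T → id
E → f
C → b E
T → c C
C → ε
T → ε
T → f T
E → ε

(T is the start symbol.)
Stack is shown with the top on the left.

Stack  Input    Action
----------------------
T $    c b f $  output T → c C
c C $  c b f $  match 'c'
C $    b f $    output C → b E
b E $  b f $    match 'b'
E $    f $      output E → f
f $    f $      match 'f'
$      $        accept

The string is accepted.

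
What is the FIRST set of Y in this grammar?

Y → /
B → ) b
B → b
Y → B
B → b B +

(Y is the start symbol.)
{ ')', '/', 'b' }

To compute FIRST(Y), examine every production with Y on the left-hand side, reading each right-hand side left to right until a non-nullable symbol is reached.

FIRST sets of the other non-terminals involved (by the same procedure, iterated to a fixed point):
  FIRST(B) = { ')', 'b' }

From Y → /:
  - '/' is a terminal: add '/' and stop
From Y → B:
  - B is a non-terminal: add FIRST(B) \ {ε} = { ')', 'b' }
    B is not nullable, so stop

Collecting: FIRST(Y) = { ')', '/', 'b' }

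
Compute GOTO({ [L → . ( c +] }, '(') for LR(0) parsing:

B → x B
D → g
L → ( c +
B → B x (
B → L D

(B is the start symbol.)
{ [L → ( . c +] }

GOTO(I, '(') = CLOSURE({ [A → αX.β] : [A → α.Xβ] ∈ I, X = '(' })

Items with dot before '(', with the dot advanced:
  [L → . ( c +] → [L → ( . c +]
Closure adds nothing (no advanced item has the dot before a non-terminal).

GOTO = { [L → ( . c +] }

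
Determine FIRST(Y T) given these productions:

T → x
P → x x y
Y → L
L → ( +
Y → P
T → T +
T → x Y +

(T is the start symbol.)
FIRST sets of the non-terminals involved (from the grammar, by fixed-point iteration):
  FIRST(Y) = { '(', 'x' }

To compute FIRST(Y T), process the symbols left to right:
Symbol Y is a non-terminal. Add FIRST(Y) \ {ε} = { '(', 'x' }
Y is not nullable (ε ∉ FIRST(Y)), so stop here.
FIRST(Y T) = { '(', 'x' }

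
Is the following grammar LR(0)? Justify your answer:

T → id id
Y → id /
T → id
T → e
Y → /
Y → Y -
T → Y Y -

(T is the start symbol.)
No. Shift-reduce conflict between [T → id .] and [T → id . id]

Augment with T' → T and build the canonical LR(0) collection (I0 = CLOSURE({[T' → . T]}), then GOTO on every symbol after a dot until no new states appear). It has 12 states:
  I0: { [T → . Y Y -], [T → . e], [T → . id id], [T → . id], [T' → . T], [Y → . /], [Y → . Y -], [Y → . id /] }  — shift
  I1: { [Y → / .] }  — reduce
  I2: { [T' → T .] }  — accept
  I3: { [T → Y . Y -], [Y → . /], [Y → . Y -], [Y → . id /], [Y → Y . -] }  — shift
  I4: { [T → e .] }  — reduce
  I5: { [T → id . id], [T → id .], [Y → id . /] }  — shift, reduce
  I6: { [Y → id / .] }  — reduce
  I7: { [T → id id .] }  — reduce
  I8: { [Y → Y - .] }  — reduce
  I9: { [T → Y Y . -], [Y → Y . -] }  — shift
  I10: { [Y → id . /] }  — shift
  I11: { [T → Y Y - .], [Y → Y - .] }  — 2 reduces

Conflict in state I5:
  Shift-reduce conflict between [T → id .] and [T → id . id]
So the grammar is NOT LR(0).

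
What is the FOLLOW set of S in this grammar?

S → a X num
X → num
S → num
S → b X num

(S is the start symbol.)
{ $ }

To compute FOLLOW(S), find every occurrence of S on a right-hand side N → α S β: add FIRST(β) \ {ε}, and if β is empty or nullable also add FOLLOW(N). Iterate to a fixed point.

S is the start symbol, so $ ∈ FOLLOW(S).
S does not occur on any right-hand side.

Taking the union: FOLLOW(S) = { $ }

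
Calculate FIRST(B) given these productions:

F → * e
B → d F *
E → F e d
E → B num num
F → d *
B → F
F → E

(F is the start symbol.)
To compute FIRST(B), examine every production with B on the left-hand side, reading each right-hand side left to right until a non-nullable symbol is reached.

FIRST sets of the other non-terminals involved (by the same procedure, iterated to a fixed point):
  FIRST(F) = { '*', 'd' }

From B → d F *:
  - d is a terminal: add 'd' and stop
From B → F:
  - F is a non-terminal: add FIRST(F) \ {ε} = { '*', 'd' }
    F is not nullable, so stop

Collecting: FIRST(B) = { '*', 'd' }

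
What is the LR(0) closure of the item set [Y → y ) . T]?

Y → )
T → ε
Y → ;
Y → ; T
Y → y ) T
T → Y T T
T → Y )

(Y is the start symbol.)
{ [T → . Y )], [T → . Y T T], [T → .], [Y → . )], [Y → . ; T], [Y → . ;], [Y → . y ) T], [Y → y ) . T] }

Start with: [Y → y ) . T]
  [Y → y ) . T] has the dot before T: add [T → .], [T → . Y T T], [T → . Y )]
  [T → . Y T T] has the dot before Y: add [Y → . )], [Y → . ;], [Y → . ; T], [Y → . y ) T]
No further items can be added.

CLOSURE = { [T → . Y )], [T → . Y T T], [T → .], [Y → . )], [Y → . ; T], [Y → . ;], [Y → . y ) T], [Y → y ) . T] }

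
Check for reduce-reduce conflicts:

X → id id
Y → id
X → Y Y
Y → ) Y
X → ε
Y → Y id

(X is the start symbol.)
A reduce-reduce conflict occurs when an LR(0) state has two complete items [A → α .] and [B → β .] — both call for a reduction, and with no lookahead the parser cannot choose between them.

Augment with X' → X and build the canonical LR(0) collection (I0 = CLOSURE({[X' → . X]}), then GOTO on every symbol after a dot until no new states appear). It has 11 states:
  I0: { [X → . Y Y], [X → . id id], [X → .], [X' → . X], [Y → . ) Y], [Y → . Y id], [Y → . id] }  — shift, reduce
  I1: { [Y → ) . Y], [Y → . ) Y], [Y → . Y id], [Y → . id] }  — shift
  I2: { [X' → X .] }  — accept
  I3: { [X → Y . Y], [Y → . ) Y], [Y → . Y id], [Y → . id], [Y → Y . id] }  — shift
  I4: { [X → id . id], [Y → id .] }  — shift, reduce
  I5: { [X → id id .] }  — reduce
  I6: { [X → Y Y .], [Y → Y . id] }  — shift, reduce
  I7: { [Y → Y id .], [Y → id .] }  — 2 reduces
  I8: { [Y → Y id .] }  — reduce
  I9: { [Y → ) Y .], [Y → Y . id] }  — shift, reduce
  I10: { [Y → id .] }  — reduce

I7 contains complete items [Y → Y id .], [Y → id .] — reduce-reduce conflict.

Answer: Yes — I7: [Y → Y id .] vs [Y → id .]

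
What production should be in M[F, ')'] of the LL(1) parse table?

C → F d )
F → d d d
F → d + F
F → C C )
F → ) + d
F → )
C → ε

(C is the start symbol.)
F → C C ), F → ) + d, F → )

To find M[F, ')'], we find productions for F where ')' is in the predict set (PREDICT(N → α) = (FIRST(α) \ {ε}) ∪ (FOLLOW(N) if α ⇒* ε)).

Relevant sets:
  FIRST(C) = { ')', 'd', ε }

F → d d d: PREDICT = { 'd' }
F → d + F: PREDICT = { 'd' }
F → C C ): PREDICT = { ')', 'd' }
  ')' is in predict set, so this production goes in M[F, ')']
F → ) + d: PREDICT = { ')' }
  ')' is in predict set, so this production goes in M[F, ')']
F → ): PREDICT = { ')' }
  ')' is in predict set, so this production goes in M[F, ')']

M[F, ')'] = F → C C ), F → ) + d, F → )  (a multiply-defined cell — the grammar is not LL(1))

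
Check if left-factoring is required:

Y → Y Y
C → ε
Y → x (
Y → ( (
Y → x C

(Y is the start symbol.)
Yes, Y has productions with common prefix 'x'

Left-factoring is needed when two productions for the same non-terminal
share a common prefix on the right-hand side.

Productions for Y:
  Y → Y Y
  Y → x (
  Y → ( (
  Y → x C

Found common prefix 'x' in productions for Y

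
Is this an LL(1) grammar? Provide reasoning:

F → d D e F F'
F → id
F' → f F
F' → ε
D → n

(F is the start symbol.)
Relevant sets:
  FOLLOW(F') = { $, 'f' }

For F:
  PREDICT(F → d D e F F') = { 'd' }
  PREDICT(F → id) = { 'id' }
For F':
  PREDICT(F' → f F) = { 'f' }
  PREDICT(F' → ε) = { $, 'f' }
D has a single production, so nothing to check there.

Conflict found: Predict set conflict for F': { 'f' }
The grammar is NOT LL(1).

Answer: No. Predict set conflict for F': { 'f' }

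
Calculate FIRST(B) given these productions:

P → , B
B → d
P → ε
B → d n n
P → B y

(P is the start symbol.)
From B → d:
  - d is a terminal: add 'd' and stop
From B → d n n:
  - d is a terminal: add 'd' and stop

Collecting: FIRST(B) = { 'd' }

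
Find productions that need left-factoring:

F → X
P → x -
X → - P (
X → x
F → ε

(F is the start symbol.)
Left-factoring is needed when two productions for the same non-terminal
share a common prefix on the right-hand side.

Productions for F:
  F → X
  F → ε
Productions for X:
  X → - P (
  X → x

No common prefixes found.

Answer: No, left-factoring is not needed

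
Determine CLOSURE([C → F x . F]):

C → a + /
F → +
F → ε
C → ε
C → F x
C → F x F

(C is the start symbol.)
To compute CLOSURE, for each item [A → α.Bβ] where B is a non-terminal, add [B → .γ] for all productions B → γ; repeat for the newly added items until nothing changes.

Start with: [C → F x . F]
  [C → F x . F] has the dot before F: add [F → . +], [F → .]
No further items can be added.

CLOSURE = { [C → F x . F], [F → . +], [F → .] }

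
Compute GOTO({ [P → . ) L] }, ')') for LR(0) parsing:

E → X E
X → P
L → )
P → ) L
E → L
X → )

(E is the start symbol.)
GOTO(I, ')') = CLOSURE({ [A → αX.β] : [A → α.Xβ] ∈ I, X = ')' })

Items with dot before ')', with the dot advanced:
  [P → . ) L] → [P → ) . L]
Closure of the advanced items:
  [P → ) . L] has the dot before L: add [L → . )]

GOTO = { [L → . )], [P → ) . L] }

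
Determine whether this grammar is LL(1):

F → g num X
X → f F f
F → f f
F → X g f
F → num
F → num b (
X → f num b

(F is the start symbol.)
A grammar is LL(1) if for each non-terminal N with multiple productions, the predict sets of those productions are pairwise disjoint, where PREDICT(N → α) = (FIRST(α) \ {ε}) ∪ (FOLLOW(N) if α ⇒* ε).

Relevant sets:
  FIRST(X) = { 'f' }

For F:
  PREDICT(F → g num X) = { 'g' }
  PREDICT(F → f f) = { 'f' }
  PREDICT(F → X g f) = { 'f' }
  PREDICT(F → num) = { 'num' }
  PREDICT(F → num b '(') = { 'num' }
For X:
  PREDICT(X → f F f) = { 'f' }
  PREDICT(X → f num b) = { 'f' }

Conflict found: Predict set conflict for F: { 'f' }
The grammar is NOT LL(1).

Answer: No. Predict set conflict for F: { 'f' }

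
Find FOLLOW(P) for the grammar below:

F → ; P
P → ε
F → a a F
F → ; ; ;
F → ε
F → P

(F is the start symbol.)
{ $ }

In F → ; P: P is at the end, add FOLLOW(F)
In F → P: P is at the end, add FOLLOW(F)

The FOLLOW sets referred to above (computed the same way, to a fixed point):
  FOLLOW(F) = { $ }

Taking the union: FOLLOW(P) = { $ }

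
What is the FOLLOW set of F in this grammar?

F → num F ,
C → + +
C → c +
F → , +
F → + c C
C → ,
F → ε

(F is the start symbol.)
To compute FOLLOW(F), find every occurrence of F on a right-hand side N → α F β: add FIRST(β) \ {ε}, and if β is empty or nullable also add FOLLOW(N). Iterate to a fixed point.

F is the start symbol, so $ ∈ FOLLOW(F).
In F → num F ,: F is followed by ',', add FIRST(',') \ {ε} = { ',' }

Taking the union: FOLLOW(F) = { $, ',' }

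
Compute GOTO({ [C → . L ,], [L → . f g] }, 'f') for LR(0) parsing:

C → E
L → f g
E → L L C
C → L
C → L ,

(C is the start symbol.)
{ [L → f . g] }

GOTO(I, 'f') = CLOSURE({ [A → αX.β] : [A → α.Xβ] ∈ I, X = 'f' })

Items with dot before 'f', with the dot advanced:
  [L → . f g] → [L → f . g]
Closure adds nothing (no advanced item has the dot before a non-terminal).

GOTO = { [L → f . g] }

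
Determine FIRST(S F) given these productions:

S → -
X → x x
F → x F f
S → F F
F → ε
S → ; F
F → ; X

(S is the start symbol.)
{ '-', ';', 'x', ε }

FIRST sets of the non-terminals involved (from the grammar, by fixed-point iteration):
  FIRST(S) = { '-', ';', 'x', ε }
  FIRST(F) = { ';', 'x', ε }

To compute FIRST(S F), process the symbols left to right:
Symbol S is a non-terminal. Add FIRST(S) \ {ε} = { '-', ';', 'x' }
S is nullable (ε ∈ FIRST(S)), continue to the next symbol.
Symbol F is a non-terminal. Add FIRST(F) \ {ε} = { ';', 'x' }
F is nullable (ε ∈ FIRST(F)), continue to the next symbol.
All symbols are nullable, so ε is in the result.
FIRST(S F) = { '-', ';', 'x', ε }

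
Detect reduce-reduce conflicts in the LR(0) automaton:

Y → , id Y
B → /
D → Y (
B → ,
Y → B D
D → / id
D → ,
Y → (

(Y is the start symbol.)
Augment with Y' → Y and build the canonical LR(0) collection (I0 = CLOSURE({[Y' → . Y]}), then GOTO on every symbol after a dot until no new states appear). It has 14 states:
  I0: { [B → . ,], [B → . /], [Y → . (], [Y → . , id Y], [Y → . B D], [Y' → . Y] }  — shift
  I1: { [Y → ( .] }  — reduce
  I2: { [B → , .], [Y → , . id Y] }  — shift, reduce
  I3: { [B → / .] }  — reduce
  I4: { [B → . ,], [B → . /], [D → . ,], [D → . / id], [D → . Y (], [Y → . (], [Y → . , id Y], [Y → . B D], [Y → B . D] }  — shift
  I5: { [Y' → Y .] }  — accept
  I6: { [B → , .], [D → , .], [Y → , . id Y] }  — shift, 2 reduces
  I7: { [B → / .], [D → / . id] }  — shift, reduce
  I8: { [Y → B D .] }  — reduce
  I9: { [D → Y . (] }  — shift
  I10: { [D → Y ( .] }  — reduce
  I11: { [D → / id .] }  — reduce
  I12: { [B → . ,], [B → . /], [Y → , id . Y], [Y → . (], [Y → . , id Y], [Y → . B D] }  — shift
  I13: { [Y → , id Y .] }  — reduce

I6 contains complete items [B → , .], [D → , .] — reduce-reduce conflict.

Answer: Yes — I6: [B → , .] vs [D → , .]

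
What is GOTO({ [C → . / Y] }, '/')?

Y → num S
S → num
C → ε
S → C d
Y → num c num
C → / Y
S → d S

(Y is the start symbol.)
{ [C → / . Y], [Y → . num S], [Y → . num c num] }

GOTO(I, '/') = CLOSURE({ [A → αX.β] : [A → α.Xβ] ∈ I, X = '/' })

Items with dot before '/', with the dot advanced:
  [C → . / Y] → [C → / . Y]
Closure of the advanced items:
  [C → / . Y] has the dot before Y: add [Y → . num S], [Y → . num c num]

GOTO = { [C → / . Y], [Y → . num S], [Y → . num c num] }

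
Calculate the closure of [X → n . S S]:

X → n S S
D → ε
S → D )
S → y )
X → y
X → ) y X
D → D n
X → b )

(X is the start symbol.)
{ [D → . D n], [D → .], [S → . D )], [S → . y )], [X → n . S S] }

To compute CLOSURE, for each item [A → α.Bβ] where B is a non-terminal, add [B → .γ] for all productions B → γ; repeat for the newly added items until nothing changes.

Start with: [X → n . S S]
  [X → n . S S] has the dot before S: add [S → . D )], [S → . y )]
  [S → . D )] has the dot before D: add [D → .], [D → . D n]
No further items can be added.

CLOSURE = { [D → . D n], [D → .], [S → . D )], [S → . y )], [X → n . S S] }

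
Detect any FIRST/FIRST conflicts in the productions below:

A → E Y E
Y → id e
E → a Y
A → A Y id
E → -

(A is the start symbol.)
Yes. A → E Y E / A → A Y id on { '-', 'a' }

A FIRST/FIRST conflict occurs when two productions N → α and N → β for the same non-terminal have FIRST(α) ∩ FIRST(β) ≠ ∅ (with ε ∈ FIRST of a nullable right-hand side, so two nullable alternatives also conflict).

FIRST sets of the non-terminals at (or reachable through a nullable prefix from) the front of some alternative:
  FIRST(E) = { '-', 'a' }
  FIRST(A) = { '-', 'a' }

Productions for A:
  A → E Y E: FIRST = { '-', 'a' }
  A → A Y id: FIRST = { '-', 'a' }
Productions for E:
  E → a Y: FIRST = { 'a' }
  E → -: FIRST = { '-' }
Y has only one production, so no FIRST/FIRST conflict is possible there.

Conflict for A: A → E Y E and A → A Y id
  Overlap: { '-', 'a' }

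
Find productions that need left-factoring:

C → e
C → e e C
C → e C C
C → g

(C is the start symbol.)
Yes, C has productions with common prefix 'e'

Left-factoring is needed when two productions for the same non-terminal
share a common prefix on the right-hand side.

Productions for C:
  C → e
  C → e e C
  C → e C C
  C → g

Found common prefix 'e' in productions for C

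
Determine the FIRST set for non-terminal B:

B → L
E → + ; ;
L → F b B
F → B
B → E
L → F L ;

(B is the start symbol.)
To compute FIRST(B), examine every production with B on the left-hand side, reading each right-hand side left to right until a non-nullable symbol is reached.

FIRST sets of the other non-terminals involved (by the same procedure, iterated to a fixed point):
  FIRST(L) = { '+' }
  FIRST(E) = { '+' }

From B → L:
  - L is a non-terminal: add FIRST(L) \ {ε} = { '+' }
    L is not nullable, so stop
From B → E:
  - E is a non-terminal: add FIRST(E) \ {ε} = { '+' }
    E is not nullable, so stop

Collecting: FIRST(B) = { '+' }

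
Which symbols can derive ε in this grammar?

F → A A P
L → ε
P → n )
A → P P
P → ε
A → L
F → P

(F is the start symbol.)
ε-productions: L → ε, P → ε
So L, P are immediately nullable.
A → P P: every symbol on the right is nullable, so A is nullable too.
F → P: every symbol on the right is nullable, so F is nullable too.
Every non-terminal is now nullable.
Nullable = { 'A', 'F', 'L', 'P' }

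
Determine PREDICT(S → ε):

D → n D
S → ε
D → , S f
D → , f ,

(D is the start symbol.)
{ 'f' }

PREDICT(S → ε) = (FIRST(RHS) \ {ε}) ∪ (FOLLOW(S) if ε ∈ FIRST(RHS), i.e. RHS ⇒* ε)
The right-hand side is ε (FIRST(ε) = { ε }), so the predict set is FOLLOW(S) = { 'f' }
PREDICT(S → ε) = { 'f' }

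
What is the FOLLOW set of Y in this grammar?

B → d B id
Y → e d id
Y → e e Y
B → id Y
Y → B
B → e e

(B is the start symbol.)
In Y → e e Y: Y is at the end; this adds FOLLOW(Y) to itself — nothing new
In B → id Y: Y is at the end, add FOLLOW(B)

The FOLLOW sets referred to above (computed the same way, to a fixed point):
  FOLLOW(B) = { $, 'id' }

Taking the union: FOLLOW(Y) = { $, 'id' }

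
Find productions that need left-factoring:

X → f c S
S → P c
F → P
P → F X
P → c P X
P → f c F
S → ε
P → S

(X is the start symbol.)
Left-factoring is needed when two productions for the same non-terminal
share a common prefix on the right-hand side.

Productions for S:
  S → P c
  S → ε
Productions for P:
  P → F X
  P → c P X
  P → f c F
  P → S

No common prefixes found.

Answer: No, left-factoring is not needed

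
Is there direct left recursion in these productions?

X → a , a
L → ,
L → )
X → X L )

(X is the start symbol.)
X → a , a: starts with a
L → ,: starts with ','
L → ): starts with ')'
X → X L ): LEFT RECURSIVE (starts with X)

The grammar has direct left recursion on: X.

Answer: Yes, X is left-recursive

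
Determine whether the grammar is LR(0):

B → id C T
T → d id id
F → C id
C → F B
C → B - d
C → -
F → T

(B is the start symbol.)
A grammar is LR(0) if no state in the canonical LR(0) collection has:
  - both a shift item (dot before a terminal) and a complete item (shift-reduce conflict), or
  - two or more complete items (reduce-reduce conflict; the accept item [B' → B .] counts as a complete item here).

Augment with B' → B and build the canonical LR(0) collection (I0 = CLOSURE({[B' → . B]}), then GOTO on every symbol after a dot until no new states appear). It has 16 states:
  I0: { [B → . id C T], [B' → . B] }  — shift
  I1: { [B' → B .] }  — accept
  I2: { [B → . id C T], [B → id . C T], [C → . -], [C → . B - d], [C → . F B], [F → . C id], [F → . T], [T → . d id id] }  — shift
  I3: { [C → - .] }  — reduce
  I4: { [C → B . - d] }  — shift
  I5: { [B → id C . T], [F → C . id], [T → . d id id] }  — shift
  I6: { [B → . id C T], [C → F . B] }  — shift
  I7: { [F → T .] }  — reduce
  I8: { [T → d . id id] }  — shift
  I9: { [T → d id . id] }  — shift
  I10: { [T → d id id .] }  — reduce
  I11: { [C → F B .] }  — reduce
  I12: { [B → id C T .] }  — reduce
  I13: { [F → C id .] }  — reduce
  I14: { [C → B - . d] }  — shift
  I15: { [C → B - d .] }  — reduce

Every state is either a pure shift/goto state or contains exactly one complete item and nothing to shift — no conflicts. The grammar is LR(0).

Answer: Yes, the grammar is LR(0)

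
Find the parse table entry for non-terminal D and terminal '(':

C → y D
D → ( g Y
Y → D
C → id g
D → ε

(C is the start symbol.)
D → ( g Y

To find M[D, '('], we find productions for D where '(' is in the predict set (PREDICT(N → α) = (FIRST(α) \ {ε}) ∪ (FOLLOW(N) if α ⇒* ε)).

Relevant sets:
  FOLLOW(D) = { $ }

D → ( g Y: PREDICT = { '(' }
  '(' is in predict set, so this production goes in M[D, '(']
D → ε: PREDICT = { $ }

M[D, '('] = D → ( g Y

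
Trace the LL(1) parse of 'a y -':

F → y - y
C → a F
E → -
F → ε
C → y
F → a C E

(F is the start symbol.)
LL(1) parsing maintains a stack (initially the start symbol over $) and the input. At each step: if the stack top is a terminal, match it against the current input token; if it is a non-terminal N, replace it with the RHS of M[N, lookahead] (the unique production whose predict set contains the lookahead).

Stack is shown with the top on the left.

Stack    Input    Action
------------------------
F $      a y - $  output F → a C E
a C E $  a y - $  match 'a'
C E $    y - $    output C → y
y E $    y - $    match 'y'
E $      - $      output E → -
- $      - $      match '-'
$        $        accept

The string is accepted.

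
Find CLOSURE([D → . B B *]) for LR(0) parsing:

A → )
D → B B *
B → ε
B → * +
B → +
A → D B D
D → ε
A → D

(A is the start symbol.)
{ [B → . * +], [B → . +], [B → .], [D → . B B *] }

Start with: [D → . B B *]
  [D → . B B *] has the dot before B: add [B → .], [B → . * +], [B → . +]
No further items can be added.

CLOSURE = { [B → . * +], [B → . +], [B → .], [D → . B B *] }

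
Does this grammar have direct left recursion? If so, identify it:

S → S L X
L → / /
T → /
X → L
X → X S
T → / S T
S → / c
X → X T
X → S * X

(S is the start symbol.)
S → S L X: LEFT RECURSIVE (starts with S)
L → / /: starts with '/'
T → /: starts with '/'
X → L: starts with L
X → X S: LEFT RECURSIVE (starts with X)
T → / S T: starts with '/'
S → / c: starts with '/'
X → X T: LEFT RECURSIVE (starts with X)
X → S * X: starts with S

The grammar has direct left recursion on: S, X.

Answer: Yes, S, X are left-recursive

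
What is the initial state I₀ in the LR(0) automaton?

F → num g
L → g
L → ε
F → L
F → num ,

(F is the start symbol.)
First, augment the grammar with F' → F
I₀ = CLOSURE({ [F' → . F] }):
  [F' → . F] has the dot before F: add [F → . num g], [F → . L], [F → . num ,]
  [F → . L] has the dot before L: add [L → . g], [L → .]
No further items can be added.

I₀ = { [F → . L], [F → . num ,], [F → . num g], [F' → . F], [L → . g], [L → .] }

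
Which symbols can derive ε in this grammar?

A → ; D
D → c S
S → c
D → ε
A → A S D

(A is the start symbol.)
A non-terminal is nullable if it can derive ε (the empty string): either it has an ε-production, or it has a production whose right-hand side consists entirely of nullable non-terminals.

ε-productions: D → ε
So D is immediately nullable.
No further non-terminal can be added: every production for the remaining non-terminals contains a terminal or a non-nullable non-terminal.
Nullable = { 'D' }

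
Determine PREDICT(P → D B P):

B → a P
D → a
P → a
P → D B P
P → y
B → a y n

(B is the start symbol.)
PREDICT(P → D B P) = (FIRST(RHS) \ {ε}) ∪ (FOLLOW(P) if ε ∈ FIRST(RHS), i.e. RHS ⇒* ε)
FIRST(D) = { 'a' }
FIRST(D B P) = { 'a' }
ε ∉ FIRST(D B P), so FOLLOW(P) is not added.
PREDICT(P → D B P) = { 'a' }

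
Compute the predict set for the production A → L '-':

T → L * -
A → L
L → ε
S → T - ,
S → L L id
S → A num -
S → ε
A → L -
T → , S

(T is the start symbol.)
{ '-' }

PREDICT(A → L '-') = (FIRST(RHS) \ {ε}) ∪ (FOLLOW(A) if ε ∈ FIRST(RHS), i.e. RHS ⇒* ε)
FIRST(L) = { ε }
FIRST(L '-') = { '-' }
ε ∉ FIRST(L '-'), so FOLLOW(A) is not added.
PREDICT(A → L '-') = { '-' }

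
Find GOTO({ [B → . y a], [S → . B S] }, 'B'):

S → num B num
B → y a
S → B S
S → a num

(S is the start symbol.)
{ [B → . y a], [S → . B S], [S → . a num], [S → . num B num], [S → B . S] }

GOTO(I, 'B') = CLOSURE({ [A → αX.β] : [A → α.Xβ] ∈ I, X = 'B' })

Items with dot before 'B', with the dot advanced:
  [S → . B S] → [S → B . S]
Closure of the advanced items:
  [S → B . S] has the dot before S: add [S → . num B num], [S → . B S], [S → . a num]
  [S → . B S] has the dot before B: add [B → . y a]

GOTO = { [B → . y a], [S → . B S], [S → . a num], [S → . num B num], [S → B . S] }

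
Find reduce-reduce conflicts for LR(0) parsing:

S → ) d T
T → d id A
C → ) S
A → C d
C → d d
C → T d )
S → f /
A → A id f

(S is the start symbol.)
Augment with S' → S and build the canonical LR(0) collection (I0 = CLOSURE({[S' → . S]}), then GOTO on every symbol after a dot until no new states appear). It has 21 states:
  I0: { [S → . ) d T], [S → . f /], [S' → . S] }  — shift
  I1: { [S → ) . d T] }  — shift
  I2: { [S' → S .] }  — accept
  I3: { [S → f . /] }  — shift
  I4: { [S → f / .] }  — reduce
  I5: { [S → ) d . T], [T → . d id A] }  — shift
  I6: { [S → ) d T .] }  — reduce
  I7: { [T → d . id A] }  — shift
  I8: { [A → . A id f], [A → . C d], [C → . ) S], [C → . T d )], [C → . d d], [T → . d id A], [T → d id . A] }  — shift
  I9: { [C → ) . S], [S → . ) d T], [S → . f /] }  — shift
  I10: { [A → A . id f], [T → d id A .] }  — shift, reduce
  I11: { [A → C . d] }  — shift
  I12: { [C → T . d )] }  — shift
  I13: { [C → d . d], [T → d . id A] }  — shift
  I14: { [C → d d .] }  — reduce
  I15: { [C → T d . )] }  — shift
  I16: { [C → T d ) .] }  — reduce
  I17: { [A → C d .] }  — reduce
  I18: { [A → A id . f] }  — shift
  I19: { [A → A id f .] }  — reduce
  I20: { [C → ) S .] }  — reduce

No state contains more than one complete item.

Answer: No reduce-reduce conflicts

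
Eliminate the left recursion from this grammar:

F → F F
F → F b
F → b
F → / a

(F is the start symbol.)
F → b F'
F → / a F'
F' → F F'
F' → b F'
F' → ε

F is directly left-recursive. The standard transformation for
  A → A α₁ | ... | A α_m | β₁ | ... | β_n
is
  A  → β₁ A' | ... | β_n A'
  A' → α₁ A' | ... | α_m A' | ε

F → b becomes F → b F'
F → / a becomes F → / a F'
F → F F becomes F' → F F'
F → F b becomes F' → b F'
Add F' → ε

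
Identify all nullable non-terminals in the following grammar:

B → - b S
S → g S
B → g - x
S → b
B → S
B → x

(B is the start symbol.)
There are no ε-productions, so no non-terminal can derive ε.
No non-terminals are nullable.

Answer: None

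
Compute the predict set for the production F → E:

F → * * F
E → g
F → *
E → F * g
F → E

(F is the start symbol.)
PREDICT(F → E) = (FIRST(RHS) \ {ε}) ∪ (FOLLOW(F) if ε ∈ FIRST(RHS), i.e. RHS ⇒* ε)
FIRST(E) = { '*', 'g' }
FIRST(E) = { '*', 'g' }
ε ∉ FIRST(E), so FOLLOW(F) is not added.
PREDICT(F → E) = { '*', 'g' }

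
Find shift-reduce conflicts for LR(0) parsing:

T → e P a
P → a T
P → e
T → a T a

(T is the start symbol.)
No shift-reduce conflicts

Augment with T' → T and build the canonical LR(0) collection (I0 = CLOSURE({[T' → . T]}), then GOTO on every symbol after a dot until no new states appear). It has 11 states:
  I0: { [T → . a T a], [T → . e P a], [T' → . T] }  — shift
  I1: { [T' → T .] }  — accept
  I2: { [T → . a T a], [T → . e P a], [T → a . T a] }  — shift
  I3: { [P → . a T], [P → . e], [T → e . P a] }  — shift
  I4: { [T → e P . a] }  — shift
  I5: { [P → a . T], [T → . a T a], [T → . e P a] }  — shift
  I6: { [P → e .] }  — reduce
  I7: { [P → a T .] }  — reduce
  I8: { [T → e P a .] }  — reduce
  I9: { [T → a T . a] }  — shift
  I10: { [T → a T a .] }  — reduce

No state contains both a complete item and a shift item.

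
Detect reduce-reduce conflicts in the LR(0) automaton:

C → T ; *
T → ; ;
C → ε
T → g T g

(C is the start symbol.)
A reduce-reduce conflict occurs when an LR(0) state has two complete items [A → α .] and [B → β .] — both call for a reduction, and with no lookahead the parser cannot choose between them.

Augment with C' → C and build the canonical LR(0) collection (I0 = CLOSURE({[C' → . C]}), then GOTO on every symbol after a dot until no new states appear). It has 10 states:
  I0: { [C → . T ; *], [C → .], [C' → . C], [T → . ; ;], [T → . g T g] }  — shift, reduce
  I1: { [T → ; . ;] }  — shift
  I2: { [C' → C .] }  — accept
  I3: { [C → T . ; *] }  — shift
  I4: { [T → . ; ;], [T → . g T g], [T → g . T g] }  — shift
  I5: { [T → g T . g] }  — shift
  I6: { [T → g T g .] }  — reduce
  I7: { [C → T ; . *] }  — shift
  I8: { [C → T ; * .] }  — reduce
  I9: { [T → ; ; .] }  — reduce

No state contains more than one complete item.

Answer: No reduce-reduce conflicts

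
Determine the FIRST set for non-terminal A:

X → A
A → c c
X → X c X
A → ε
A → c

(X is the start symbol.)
{ 'c', ε }

To compute FIRST(A), examine every production with A on the left-hand side, reading each right-hand side left to right until a non-nullable symbol is reached.

From A → c c:
  - c is a terminal: add 'c' and stop
From A → ε:
  - ε-production, so ε ∈ FIRST(A)
From A → c:
  - c is a terminal: add 'c' and stop

Collecting: FIRST(A) = { 'c', ε }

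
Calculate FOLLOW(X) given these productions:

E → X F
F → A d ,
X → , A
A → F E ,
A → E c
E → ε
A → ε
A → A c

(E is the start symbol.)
To compute FOLLOW(X), find every occurrence of X on a right-hand side N → α X β: add FIRST(β) \ {ε}, and if β is empty or nullable also add FOLLOW(N). Iterate to a fixed point.

In E → X F: X is followed by F, add FIRST(F) \ {ε} = { ',', 'c', 'd' }

Taking the union: FOLLOW(X) = { ',', 'c', 'd' }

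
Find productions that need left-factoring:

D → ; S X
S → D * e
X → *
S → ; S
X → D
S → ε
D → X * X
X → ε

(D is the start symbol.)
Left-factoring is needed when two productions for the same non-terminal
share a common prefix on the right-hand side.

Productions for D:
  D → ; S X
  D → X * X
Productions for S:
  S → D * e
  S → ; S
  S → ε
Productions for X:
  X → *
  X → D
  X → ε

No common prefixes found.

Answer: No, left-factoring is not needed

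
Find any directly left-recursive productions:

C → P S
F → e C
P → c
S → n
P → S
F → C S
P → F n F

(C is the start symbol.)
C → P S: starts with P
F → e C: starts with e
P → c: starts with c
S → n: starts with n
P → S: starts with S
F → C S: starts with C
P → F n F: starts with F

No direct left recursion found.

Answer: No direct left recursion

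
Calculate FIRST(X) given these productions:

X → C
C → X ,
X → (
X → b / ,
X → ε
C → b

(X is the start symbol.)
{ '(', ',', 'b', ε }

To compute FIRST(X), examine every production with X on the left-hand side, reading each right-hand side left to right until a non-nullable symbol is reached.

FIRST sets of the other non-terminals involved (by the same procedure, iterated to a fixed point):
  FIRST(C) = { '(', ',', 'b' }

From X → C:
  - C is a non-terminal: add FIRST(C) \ {ε} = { '(', ',', 'b' }
    C is not nullable, so stop
From X → (:
  - '(' is a terminal: add '(' and stop
From X → b / ,:
  - b is a terminal: add 'b' and stop
From X → ε:
  - ε-production, so ε ∈ FIRST(X)

Collecting: FIRST(X) = { '(', ',', 'b', ε }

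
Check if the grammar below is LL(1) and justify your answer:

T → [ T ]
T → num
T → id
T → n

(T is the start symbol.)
A grammar is LL(1) if for each non-terminal N with multiple productions, the predict sets of those productions are pairwise disjoint, where PREDICT(N → α) = (FIRST(α) \ {ε}) ∪ (FOLLOW(N) if α ⇒* ε).

For T:
  PREDICT(T → '[' T ']') = { '[' }
  PREDICT(T → num) = { 'num' }
  PREDICT(T → id) = { 'id' }
  PREDICT(T → n) = { 'n' }

All predict sets are disjoint. The grammar IS LL(1).

Answer: Yes, the grammar is LL(1).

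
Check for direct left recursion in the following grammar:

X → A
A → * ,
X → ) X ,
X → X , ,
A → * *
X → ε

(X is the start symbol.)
X → A: starts with A
A → * ,: starts with '*'
X → ) X ,: starts with ')'
X → X , ,: LEFT RECURSIVE (starts with X)
A → * *: starts with '*'
X → ε: starts with ε

The grammar has direct left recursion on: X.

Answer: Yes, X is left-recursive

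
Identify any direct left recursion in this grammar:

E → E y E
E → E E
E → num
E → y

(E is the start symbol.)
Yes, E is left-recursive

Direct left recursion occurs when N → N α for some non-terminal N (the right-hand side begins with the left-hand side itself).

E → E y E: LEFT RECURSIVE (starts with E)
E → E E: LEFT RECURSIVE (starts with E)
E → num: starts with num
E → y: starts with y

The grammar has direct left recursion on: E.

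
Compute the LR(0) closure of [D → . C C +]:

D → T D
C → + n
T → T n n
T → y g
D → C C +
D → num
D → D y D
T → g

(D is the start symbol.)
Start with: [D → . C C +]
  [D → . C C +] has the dot before C: add [C → . + n]
No further items can be added.

CLOSURE = { [C → . + n], [D → . C C +] }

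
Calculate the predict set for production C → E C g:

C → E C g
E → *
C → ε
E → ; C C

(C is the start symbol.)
{ '*', ';' }

PREDICT(C → E C g) = (FIRST(RHS) \ {ε}) ∪ (FOLLOW(C) if ε ∈ FIRST(RHS), i.e. RHS ⇒* ε)
FIRST(E) = { '*', ';' }
FIRST(E C g) = { '*', ';' }
ε ∉ FIRST(E C g), so FOLLOW(C) is not added.
PREDICT(C → E C g) = { '*', ';' }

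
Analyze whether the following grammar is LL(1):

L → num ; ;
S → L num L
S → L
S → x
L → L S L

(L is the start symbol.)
No. Predict set conflict for L: { 'num' }

A grammar is LL(1) if for each non-terminal N with multiple productions, the predict sets of those productions are pairwise disjoint, where PREDICT(N → α) = (FIRST(α) \ {ε}) ∪ (FOLLOW(N) if α ⇒* ε).

Relevant sets:
  FIRST(L) = { 'num' }

For L:
  PREDICT(L → num ';' ';') = { 'num' }
  PREDICT(L → L S L) = { 'num' }
For S:
  PREDICT(S → L num L) = { 'num' }
  PREDICT(S → L) = { 'num' }
  PREDICT(S → x) = { 'x' }

Conflict found: Predict set conflict for L: { 'num' }
The grammar is NOT LL(1).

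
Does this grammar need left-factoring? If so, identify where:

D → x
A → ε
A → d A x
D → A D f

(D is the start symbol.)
Left-factoring is needed when two productions for the same non-terminal
share a common prefix on the right-hand side.

Productions for D:
  D → x
  D → A D f
Productions for A:
  A → ε
  A → d A x

No common prefixes found.

Answer: No, left-factoring is not needed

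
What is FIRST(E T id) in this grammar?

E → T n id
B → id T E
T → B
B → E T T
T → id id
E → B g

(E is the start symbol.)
FIRST sets of the non-terminals involved (from the grammar, by fixed-point iteration):
  FIRST(E) = { 'id' }

To compute FIRST(E T id), process the symbols left to right:
Symbol E is a non-terminal. Add FIRST(E) \ {ε} = { 'id' }
E is not nullable (ε ∉ FIRST(E)), so stop here.
FIRST(E T id) = { 'id' }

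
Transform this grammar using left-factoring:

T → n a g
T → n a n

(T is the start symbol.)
T → n a T'
T' → g
T' → n

Left-factoring transforms A → αβ₁ | αβ₂ into A → αA' and A' → β₁ | β₂
(α is the longest common prefix among the alternatives). Repeat until
no nonterminal has two alternatives with a common prefix.

Round 1: T has alternatives sharing prefix 'n a'. Introduce T': T → n a T'
  Add: T' → g
  Add: T' → n

No remaining common prefixes — done.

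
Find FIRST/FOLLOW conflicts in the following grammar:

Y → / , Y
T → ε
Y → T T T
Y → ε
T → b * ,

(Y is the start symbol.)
Yes. T → b '*' ',' with FOLLOW(T) on { 'b' }

A FIRST/FOLLOW conflict occurs when a non-terminal N has a nullable alternative N → β (β ⇒* ε) and another alternative N → α with FIRST(α) ∩ FOLLOW(N) ≠ ∅: on such a lookahead the parser cannot decide between expanding α and letting N vanish via β.

Nullable non-terminals: T, Y.
FIRST sets used below: FIRST(T) = { 'b', ε }

T: nullable alternative(s) T → ε; FOLLOW(T) = { $, 'b' }
  T → ε: FIRST \ {ε} = { } — this is the only nullable alternative, skip
  T → b * ,: FIRST \ {ε} = { 'b' } — overlaps FOLLOW(T) on { 'b' }: CONFLICT

Y: nullable alternative(s) Y → T T T, Y → ε; FOLLOW(Y) = { $ }
  Y → / , Y: FIRST \ {ε} = { '/' } — disjoint from FOLLOW(Y)
  Y → T T T: FIRST \ {ε} = { 'b' } — disjoint from FOLLOW(Y)
  Y → ε: FIRST \ {ε} = { } — disjoint from FOLLOW(Y)

So the grammar has 1 FIRST/FOLLOW conflict (marked CONFLICT above).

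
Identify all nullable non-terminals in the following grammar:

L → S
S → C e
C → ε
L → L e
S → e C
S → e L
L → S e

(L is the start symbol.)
{ 'C' }

A non-terminal is nullable if it can derive ε (the empty string): either it has an ε-production, or it has a production whose right-hand side consists entirely of nullable non-terminals.

ε-productions: C → ε
So C is immediately nullable.
No further non-terminal can be added: every production for the remaining non-terminals contains a terminal or a non-nullable non-terminal.
Nullable = { 'C' }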